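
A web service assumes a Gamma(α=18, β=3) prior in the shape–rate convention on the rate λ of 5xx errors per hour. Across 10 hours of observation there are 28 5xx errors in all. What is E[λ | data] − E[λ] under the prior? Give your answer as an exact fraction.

-32/13

Total count 28 over total exposure 10 hours.
By Gamma–Poisson conjugacy, the posterior is Gamma(α + Σx, β + Σt) = Gamma(18 + 28, 3 + 10) = Gamma(46, 13).
Posterior mean = 46/13 = 46/13; prior mean = 18/3 = 6. Difference = 46/13 − 6 = -32/13.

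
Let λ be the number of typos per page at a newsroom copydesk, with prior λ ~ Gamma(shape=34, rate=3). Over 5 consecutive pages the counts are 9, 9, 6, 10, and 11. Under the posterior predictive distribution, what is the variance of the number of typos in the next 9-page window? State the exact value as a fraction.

Total count: 9 + 9 + 6 + 10 + 11 = 45.
Total exposure: 5 pages.
Conjugate update: add total count to the shape and total exposure to the rate, giving Gamma(79, 8).
The posterior predictive for a window of length T is Negative Binomial with variance T·α'·(β'+T)/β'² = 9·79·17/64 = 12087/64.

12087/64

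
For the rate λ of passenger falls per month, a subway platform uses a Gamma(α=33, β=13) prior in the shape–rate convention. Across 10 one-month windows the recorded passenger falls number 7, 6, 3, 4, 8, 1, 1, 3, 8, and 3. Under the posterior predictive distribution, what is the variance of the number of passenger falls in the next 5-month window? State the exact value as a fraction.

Total count: 7 + 6 + 3 + 4 + 8 + 1 + 1 + 3 + 8 + 3 = 44.
Total exposure: 10 months.
The Gamma prior is conjugate for the Poisson rate, so λ | data ~ Gamma(33+44, 13+10) = Gamma(77, 23).
The posterior predictive for a window of length T is Negative Binomial with variance T·α'·(β'+T)/β'² = 5·77·28/529 = 10780/529.

10780/529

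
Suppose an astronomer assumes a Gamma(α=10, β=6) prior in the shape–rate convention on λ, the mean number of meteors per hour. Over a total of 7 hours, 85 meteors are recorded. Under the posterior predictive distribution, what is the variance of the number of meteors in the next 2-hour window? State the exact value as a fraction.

Total count 85 over total exposure 7 hours.
By Gamma–Poisson conjugacy, the posterior is Gamma(α + Σx, β + Σt) = Gamma(10 + 85, 6 + 7) = Gamma(95, 13).
The posterior predictive for a window of length T is Negative Binomial with variance T·α'·(β'+T)/β'² = 2·95·15/169 = 2850/169.

2850/169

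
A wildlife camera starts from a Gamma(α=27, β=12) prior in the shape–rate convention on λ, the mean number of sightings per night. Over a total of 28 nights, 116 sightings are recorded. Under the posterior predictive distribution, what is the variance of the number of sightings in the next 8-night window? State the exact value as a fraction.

Total count 116 over total exposure 28 nights.
The Gamma prior is conjugate for the Poisson rate, so λ | data ~ Gamma(27+116, 12+28) = Gamma(143, 40).
The posterior predictive for a window of length T is Negative Binomial with variance T·α'·(β'+T)/β'² = 8·143·48/1600 = 858/25.

858/25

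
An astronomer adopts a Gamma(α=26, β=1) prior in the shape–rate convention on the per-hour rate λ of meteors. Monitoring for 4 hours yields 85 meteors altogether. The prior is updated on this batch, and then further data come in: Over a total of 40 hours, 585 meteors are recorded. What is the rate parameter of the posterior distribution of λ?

45

Total count 85 over total exposure 4 hours.
After the first batch: Gamma(26 + 85, 1 + 4) = Gamma(111, 5).
Total count 585 over total exposure 40 hours.
After the second batch: Gamma(111 + 585, 5 + 40) = Gamma(696, 45).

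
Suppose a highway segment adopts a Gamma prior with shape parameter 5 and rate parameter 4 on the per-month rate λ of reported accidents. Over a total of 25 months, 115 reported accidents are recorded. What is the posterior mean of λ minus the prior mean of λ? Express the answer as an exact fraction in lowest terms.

Total count 115 over total exposure 25 months.
Posterior: α' = 5 + 115 = 120, β' = 4 + 25 = 29.
Posterior mean = 120/29 = 120/29; prior mean = 5/4 = 5/4. Difference = 120/29 − 5/4 = 335/116.

335/116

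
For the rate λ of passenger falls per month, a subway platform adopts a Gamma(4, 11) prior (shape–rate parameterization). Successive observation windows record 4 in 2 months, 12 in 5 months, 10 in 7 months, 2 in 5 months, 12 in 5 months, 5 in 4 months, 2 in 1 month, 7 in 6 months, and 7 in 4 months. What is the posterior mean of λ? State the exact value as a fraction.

Total count: 4 + 12 + 10 + 2 + 12 + 5 + 2 + 7 + 7 = 61.
Total exposure: 2 + 5 + 7 + 5 + 5 + 4 + 1 + 6 + 4 = 39 months.
Posterior: α' = 4 + 61 = 65, β' = 11 + 39 = 50.
Posterior mean = α'/β' = 65/50 = 13/10.

13/10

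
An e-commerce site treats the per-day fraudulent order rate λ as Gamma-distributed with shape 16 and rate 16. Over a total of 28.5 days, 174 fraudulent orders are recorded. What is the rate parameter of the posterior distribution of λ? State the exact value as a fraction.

Total count 174 over total exposure 28.5 days.
The Gamma prior is conjugate for the Poisson rate, so λ | data ~ Gamma(16+174, 16+28.5) = Gamma(190, 89/2).

89/2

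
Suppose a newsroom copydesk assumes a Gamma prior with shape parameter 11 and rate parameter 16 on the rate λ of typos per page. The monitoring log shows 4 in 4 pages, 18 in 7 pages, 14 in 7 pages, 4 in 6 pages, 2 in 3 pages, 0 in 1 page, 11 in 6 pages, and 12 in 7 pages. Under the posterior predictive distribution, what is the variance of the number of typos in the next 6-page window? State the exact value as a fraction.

Total count: 4 + 18 + 14 + 4 + 2 + 0 + 11 + 12 = 65.
Total exposure: 4 + 7 + 7 + 6 + 3 + 1 + 6 + 7 = 41 pages.
Conjugate update: add total count to the shape and total exposure to the rate, giving Gamma(76, 57).
The posterior predictive for a window of length T is Negative Binomial with variance T·α'·(β'+T)/β'² = 6·76·63/3249 = 168/19.

168/19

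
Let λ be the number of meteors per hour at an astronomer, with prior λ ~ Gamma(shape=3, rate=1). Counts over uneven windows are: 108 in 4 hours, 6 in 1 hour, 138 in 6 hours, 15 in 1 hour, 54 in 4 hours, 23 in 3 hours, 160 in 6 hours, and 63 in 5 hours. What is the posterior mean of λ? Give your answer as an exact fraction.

570/31

Total count: 108 + 6 + 138 + 15 + 54 + 23 + 160 + 63 = 567.
Total exposure: 4 + 1 + 6 + 1 + 4 + 3 + 6 + 5 = 30 hours.
Posterior: α' = 3 + 567 = 570, β' = 1 + 30 = 31.
Posterior mean = α'/β' = 570/31.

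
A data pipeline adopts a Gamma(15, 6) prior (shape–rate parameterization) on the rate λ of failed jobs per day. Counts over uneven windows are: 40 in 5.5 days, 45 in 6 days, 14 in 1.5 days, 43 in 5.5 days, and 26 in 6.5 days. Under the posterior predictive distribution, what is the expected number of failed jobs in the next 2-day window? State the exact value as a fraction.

366/31

Total count: 40 + 45 + 14 + 43 + 26 = 168.
Total exposure: 5.5 + 6 + 1.5 + 5.5 + 6.5 = 25 days.
The Gamma prior is conjugate for the Poisson rate, so λ | data ~ Gamma(15+168, 6+25) = Gamma(183, 31).
Predictive mean over a 2-day window = T·E[λ|data] = 2·183/31 = 366/31.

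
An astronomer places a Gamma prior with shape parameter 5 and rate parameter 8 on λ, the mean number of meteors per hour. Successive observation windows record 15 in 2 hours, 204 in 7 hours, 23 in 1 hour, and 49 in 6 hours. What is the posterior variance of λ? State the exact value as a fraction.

37/72

Total count: 15 + 204 + 23 + 49 = 291.
Total exposure: 2 + 7 + 1 + 6 = 16 hours.
The Gamma prior is conjugate for the Poisson rate, so λ | data ~ Gamma(5+291, 8+16) = Gamma(296, 24).
Posterior variance = α'/β'² = 296/576 = 37/72.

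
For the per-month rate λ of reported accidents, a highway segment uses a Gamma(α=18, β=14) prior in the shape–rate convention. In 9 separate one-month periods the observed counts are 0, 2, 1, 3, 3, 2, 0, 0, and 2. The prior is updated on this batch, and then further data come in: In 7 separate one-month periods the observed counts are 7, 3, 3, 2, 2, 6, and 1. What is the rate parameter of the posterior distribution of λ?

30

Total count: 0 + 2 + 1 + 3 + 3 + 2 + 0 + 0 + 2 = 13.
Total exposure: 9 months.
After the first batch: Gamma(18 + 13, 14 + 9) = Gamma(31, 23).
Total count: 7 + 3 + 3 + 2 + 2 + 6 + 1 = 24.
Total exposure: 7 months.
After the second batch: Gamma(31 + 24, 23 + 7) = Gamma(55, 30).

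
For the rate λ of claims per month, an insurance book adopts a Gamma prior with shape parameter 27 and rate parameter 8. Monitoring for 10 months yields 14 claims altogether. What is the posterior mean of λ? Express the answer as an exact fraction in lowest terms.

41/18

Total count 14 over total exposure 10 months.
By Gamma–Poisson conjugacy, the posterior is Gamma(α + Σx, β + Σt) = Gamma(27 + 14, 8 + 10) = Gamma(41, 18).
Posterior mean = α'/β' = 41/18.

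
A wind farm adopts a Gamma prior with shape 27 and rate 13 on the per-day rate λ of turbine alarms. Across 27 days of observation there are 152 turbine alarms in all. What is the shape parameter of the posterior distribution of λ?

Total count 152 over total exposure 27 days.
Posterior: α' = 27 + 152 = 179, β' = 13 + 27 = 40.

179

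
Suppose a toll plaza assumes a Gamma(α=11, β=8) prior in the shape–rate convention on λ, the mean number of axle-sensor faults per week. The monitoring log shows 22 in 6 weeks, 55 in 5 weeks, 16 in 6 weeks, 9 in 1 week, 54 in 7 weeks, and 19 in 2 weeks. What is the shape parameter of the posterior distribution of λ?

186

Total count: 22 + 55 + 16 + 9 + 54 + 19 = 175.
Total exposure: 6 + 5 + 6 + 1 + 7 + 2 = 27 weeks.
The Gamma prior is conjugate for the Poisson rate, so λ | data ~ Gamma(11+175, 8+27) = Gamma(186, 35).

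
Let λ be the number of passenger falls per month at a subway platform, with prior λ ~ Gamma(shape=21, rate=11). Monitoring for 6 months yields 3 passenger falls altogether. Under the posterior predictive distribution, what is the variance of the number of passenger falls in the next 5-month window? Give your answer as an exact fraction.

2640/289

Total count 3 over total exposure 6 months.
The Gamma prior is conjugate for the Poisson rate, so λ | data ~ Gamma(21+3, 11+6) = Gamma(24, 17).
The posterior predictive for a window of length T is Negative Binomial with variance T·α'·(β'+T)/β'² = 5·24·22/289 = 2640/289.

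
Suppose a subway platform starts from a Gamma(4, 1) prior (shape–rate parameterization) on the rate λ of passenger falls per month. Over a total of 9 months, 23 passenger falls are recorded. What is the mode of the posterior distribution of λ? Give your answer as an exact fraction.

Total count 23 over total exposure 9 months.
The Gamma prior is conjugate for the Poisson rate, so λ | data ~ Gamma(4+23, 1+9) = Gamma(27, 10).
Posterior mode = (α'−1)/β' = 26/10 = 13/5.

13/5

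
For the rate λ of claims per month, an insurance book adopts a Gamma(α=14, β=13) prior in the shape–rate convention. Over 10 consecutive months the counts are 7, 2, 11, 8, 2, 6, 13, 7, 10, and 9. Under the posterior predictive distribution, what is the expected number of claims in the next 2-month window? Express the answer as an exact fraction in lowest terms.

178/23

Total count: 7 + 2 + 11 + 8 + 2 + 6 + 13 + 7 + 10 + 9 = 75.
Total exposure: 10 months.
By Gamma–Poisson conjugacy, the posterior is Gamma(α + Σx, β + Σt) = Gamma(14 + 75, 13 + 10) = Gamma(89, 23).
Predictive mean over a 2-month window = T·E[λ|data] = 2·89/23 = 178/23.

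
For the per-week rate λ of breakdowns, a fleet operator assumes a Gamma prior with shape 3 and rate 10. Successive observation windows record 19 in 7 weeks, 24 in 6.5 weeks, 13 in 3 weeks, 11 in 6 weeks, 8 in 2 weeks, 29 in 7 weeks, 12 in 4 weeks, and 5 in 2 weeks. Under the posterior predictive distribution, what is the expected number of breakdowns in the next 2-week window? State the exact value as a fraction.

Total count: 19 + 24 + 13 + 11 + 8 + 29 + 12 + 5 = 121.
Total exposure: 7 + 6.5 + 3 + 6 + 2 + 7 + 4 + 2 = 37.5 weeks.
Gamma(α, β) with Poisson data over total exposure Σt gives posterior Gamma(α+Σx, β+Σt) = Gamma(124, 95/2).
Predictive mean over a 2-week window = T·E[λ|data] = 2·124/(95/2) = 496/95.

496/95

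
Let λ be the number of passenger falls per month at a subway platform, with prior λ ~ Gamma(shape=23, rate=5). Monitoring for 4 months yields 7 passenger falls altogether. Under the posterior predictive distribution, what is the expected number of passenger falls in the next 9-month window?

30

Total count 7 over total exposure 4 months.
By Gamma–Poisson conjugacy, the posterior is Gamma(α + Σx, β + Σt) = Gamma(23 + 7, 5 + 4) = Gamma(30, 9).
Predictive mean over a 9-month window = T·E[λ|data] = 9·30/9 = 30.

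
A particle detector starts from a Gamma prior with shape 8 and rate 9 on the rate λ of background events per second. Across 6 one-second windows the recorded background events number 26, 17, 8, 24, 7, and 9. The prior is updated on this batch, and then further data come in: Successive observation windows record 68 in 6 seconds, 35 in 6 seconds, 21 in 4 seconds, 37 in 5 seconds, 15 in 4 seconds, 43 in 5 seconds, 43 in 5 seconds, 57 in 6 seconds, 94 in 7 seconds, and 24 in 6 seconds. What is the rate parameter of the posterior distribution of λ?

69

Total count: 26 + 17 + 8 + 24 + 7 + 9 = 91.
Total exposure: 6 seconds.
After the first batch: Gamma(8 + 91, 9 + 6) = Gamma(99, 15).
Total count: 68 + 35 + 21 + 37 + 15 + 43 + 43 + 57 + 94 + 24 = 437.
Total exposure: 6 + 6 + 4 + 5 + 4 + 5 + 5 + 6 + 7 + 6 = 54 seconds.
After the second batch: Gamma(99 + 437, 15 + 54) = Gamma(536, 69).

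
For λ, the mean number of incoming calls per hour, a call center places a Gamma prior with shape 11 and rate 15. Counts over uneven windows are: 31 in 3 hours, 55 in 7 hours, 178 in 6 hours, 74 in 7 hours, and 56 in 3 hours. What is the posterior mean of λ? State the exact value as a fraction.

405/41

Total count: 31 + 55 + 178 + 74 + 56 = 394.
Total exposure: 3 + 7 + 6 + 7 + 3 = 26 hours.
Posterior: α' = 11 + 394 = 405, β' = 15 + 26 = 41.
Posterior mean = α'/β' = 405/41.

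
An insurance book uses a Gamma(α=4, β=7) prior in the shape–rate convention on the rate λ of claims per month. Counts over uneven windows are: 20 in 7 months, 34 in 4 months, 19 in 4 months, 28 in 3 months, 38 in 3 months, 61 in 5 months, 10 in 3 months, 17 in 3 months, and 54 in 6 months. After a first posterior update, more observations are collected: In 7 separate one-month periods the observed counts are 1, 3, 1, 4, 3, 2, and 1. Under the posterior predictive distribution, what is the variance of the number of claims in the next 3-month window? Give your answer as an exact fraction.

12375/676

Total count: 20 + 34 + 19 + 28 + 38 + 61 + 10 + 17 + 54 = 281.
Total exposure: 7 + 4 + 4 + 3 + 3 + 5 + 3 + 3 + 6 = 38 months.
After the first batch: Gamma(4 + 281, 7 + 38) = Gamma(285, 45).
Total count: 1 + 3 + 1 + 4 + 3 + 2 + 1 = 15.
Total exposure: 7 months.
After the second batch: Gamma(285 + 15, 45 + 7) = Gamma(300, 52).
The posterior predictive for a window of length T is Negative Binomial with variance T·α'·(β'+T)/β'² = 3·300·55/2704 = 12375/676.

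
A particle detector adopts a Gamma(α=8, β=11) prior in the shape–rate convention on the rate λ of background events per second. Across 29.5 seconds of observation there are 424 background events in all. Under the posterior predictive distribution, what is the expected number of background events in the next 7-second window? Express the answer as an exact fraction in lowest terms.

224/3

Total count 424 over total exposure 29.5 seconds.
Gamma(α, β) with Poisson data over total exposure Σt gives posterior Gamma(α+Σx, β+Σt) = Gamma(432, 81/2).
Predictive mean over a 7-second window = T·E[λ|data] = 7·432/(81/2) = 224/3.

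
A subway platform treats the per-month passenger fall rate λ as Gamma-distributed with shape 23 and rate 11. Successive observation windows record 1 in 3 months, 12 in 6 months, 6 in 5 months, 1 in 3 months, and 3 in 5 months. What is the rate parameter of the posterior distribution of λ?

Total count: 1 + 12 + 6 + 1 + 3 = 23.
Total exposure: 3 + 6 + 5 + 3 + 5 = 22 months.
By Gamma–Poisson conjugacy, the posterior is Gamma(α + Σx, β + Σt) = Gamma(23 + 23, 11 + 22) = Gamma(46, 33).

33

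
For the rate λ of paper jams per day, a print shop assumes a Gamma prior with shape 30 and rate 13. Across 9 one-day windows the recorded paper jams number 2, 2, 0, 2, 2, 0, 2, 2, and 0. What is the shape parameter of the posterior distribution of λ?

42

Total count: 2 + 2 + 0 + 2 + 2 + 0 + 2 + 2 + 0 = 12.
Total exposure: 9 days.
Posterior: α' = 30 + 12 = 42, β' = 13 + 9 = 22.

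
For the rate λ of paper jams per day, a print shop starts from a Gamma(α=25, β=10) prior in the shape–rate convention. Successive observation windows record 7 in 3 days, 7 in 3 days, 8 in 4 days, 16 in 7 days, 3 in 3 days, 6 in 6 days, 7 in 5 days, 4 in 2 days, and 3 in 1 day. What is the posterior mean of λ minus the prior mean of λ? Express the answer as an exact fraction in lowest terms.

Total count: 7 + 7 + 8 + 16 + 3 + 6 + 7 + 4 + 3 = 61.
Total exposure: 3 + 3 + 4 + 7 + 3 + 6 + 5 + 2 + 1 = 34 days.
Posterior: α' = 25 + 61 = 86, β' = 10 + 34 = 44.
Posterior mean = 86/44 = 43/22; prior mean = 25/10 = 5/2. Difference = 43/22 − 5/2 = -6/11.

-6/11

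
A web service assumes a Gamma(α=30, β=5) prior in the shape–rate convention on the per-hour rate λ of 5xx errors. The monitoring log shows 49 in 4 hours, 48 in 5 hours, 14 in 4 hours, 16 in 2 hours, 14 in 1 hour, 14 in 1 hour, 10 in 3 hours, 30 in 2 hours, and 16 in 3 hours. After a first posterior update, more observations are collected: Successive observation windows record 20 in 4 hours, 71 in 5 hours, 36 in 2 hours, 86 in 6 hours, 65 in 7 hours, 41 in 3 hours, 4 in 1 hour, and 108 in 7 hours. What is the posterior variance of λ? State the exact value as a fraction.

672/4225

Total count: 49 + 48 + 14 + 16 + 14 + 14 + 10 + 30 + 16 = 211.
Total exposure: 4 + 5 + 4 + 2 + 1 + 1 + 3 + 2 + 3 = 25 hours.
After the first batch: Gamma(30 + 211, 5 + 25) = Gamma(241, 30).
Total count: 20 + 71 + 36 + 86 + 65 + 41 + 4 + 108 = 431.
Total exposure: 4 + 5 + 2 + 6 + 7 + 3 + 1 + 7 = 35 hours.
After the second batch: Gamma(241 + 431, 30 + 35) = Gamma(672, 65).
Posterior variance = α'/β'² = 672/4225.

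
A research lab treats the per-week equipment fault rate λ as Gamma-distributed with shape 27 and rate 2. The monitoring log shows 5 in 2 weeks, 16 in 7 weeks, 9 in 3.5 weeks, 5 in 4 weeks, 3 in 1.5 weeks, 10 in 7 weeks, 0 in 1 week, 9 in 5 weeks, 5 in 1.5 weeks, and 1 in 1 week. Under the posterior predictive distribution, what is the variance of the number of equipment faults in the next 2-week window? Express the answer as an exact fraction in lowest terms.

Total count: 5 + 16 + 9 + 5 + 3 + 10 + 0 + 9 + 5 + 1 = 63.
Total exposure: 2 + 7 + 3.5 + 4 + 1.5 + 7 + 1 + 5 + 1.5 + 1 = 33.5 weeks.
Gamma(α, β) with Poisson data over total exposure Σt gives posterior Gamma(α+Σx, β+Σt) = Gamma(90, 71/2).
The posterior predictive for a window of length T is Negative Binomial with variance T·α'·(β'+T)/β'² = 2·90·(75/2)/(5041/4) = 27000/5041.

27000/5041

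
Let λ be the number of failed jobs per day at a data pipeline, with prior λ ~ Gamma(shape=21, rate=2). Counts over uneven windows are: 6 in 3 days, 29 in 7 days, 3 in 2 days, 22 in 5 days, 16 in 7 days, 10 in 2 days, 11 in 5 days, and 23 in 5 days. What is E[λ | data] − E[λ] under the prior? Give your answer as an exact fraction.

Total count: 6 + 29 + 3 + 22 + 16 + 10 + 11 + 23 = 120.
Total exposure: 3 + 7 + 2 + 5 + 7 + 2 + 5 + 5 = 36 days.
Conjugate update: add total count to the shape and total exposure to the rate, giving Gamma(141, 38).
Posterior mean = 141/38 = 141/38; prior mean = 21/2 = 21/2. Difference = 141/38 − 21/2 = -129/19.

-129/19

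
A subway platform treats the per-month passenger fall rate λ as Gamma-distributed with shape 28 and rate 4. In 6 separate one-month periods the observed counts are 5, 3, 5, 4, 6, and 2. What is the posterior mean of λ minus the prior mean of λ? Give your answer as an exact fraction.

Total count: 5 + 3 + 5 + 4 + 6 + 2 = 25.
Total exposure: 6 months.
Posterior: α' = 28 + 25 = 53, β' = 4 + 6 = 10.
Posterior mean = 53/10 = 53/10; prior mean = 28/4 = 7. Difference = 53/10 − 7 = -17/10.

-17/10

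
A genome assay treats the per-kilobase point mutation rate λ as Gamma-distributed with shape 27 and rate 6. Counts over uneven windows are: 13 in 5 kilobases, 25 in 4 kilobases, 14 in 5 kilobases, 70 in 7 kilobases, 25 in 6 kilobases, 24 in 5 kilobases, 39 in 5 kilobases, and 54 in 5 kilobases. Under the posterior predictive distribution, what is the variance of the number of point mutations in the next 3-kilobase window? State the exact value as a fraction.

Total count: 13 + 25 + 14 + 70 + 25 + 24 + 39 + 54 = 264.
Total exposure: 5 + 4 + 5 + 7 + 6 + 5 + 5 + 5 = 42 kilobases.
By Gamma–Poisson conjugacy, the posterior is Gamma(α + Σx, β + Σt) = Gamma(27 + 264, 6 + 42) = Gamma(291, 48).
The posterior predictive for a window of length T is Negative Binomial with variance T·α'·(β'+T)/β'² = 3·291·51/2304 = 4947/256.

4947/256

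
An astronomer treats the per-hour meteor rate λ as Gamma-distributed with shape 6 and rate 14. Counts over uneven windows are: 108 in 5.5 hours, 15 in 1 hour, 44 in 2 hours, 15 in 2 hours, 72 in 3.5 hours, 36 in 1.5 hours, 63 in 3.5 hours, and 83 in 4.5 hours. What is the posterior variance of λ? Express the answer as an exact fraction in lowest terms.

1768/5625

Total count: 108 + 15 + 44 + 15 + 72 + 36 + 63 + 83 = 436.
Total exposure: 5.5 + 1 + 2 + 2 + 3.5 + 1.5 + 3.5 + 4.5 = 23.5 hours.
Posterior: α' = 6 + 436 = 442, β' = 14 + 23.5 = 75/2.
Posterior variance = α'/β'² = 442/(5625/4) = 1768/5625.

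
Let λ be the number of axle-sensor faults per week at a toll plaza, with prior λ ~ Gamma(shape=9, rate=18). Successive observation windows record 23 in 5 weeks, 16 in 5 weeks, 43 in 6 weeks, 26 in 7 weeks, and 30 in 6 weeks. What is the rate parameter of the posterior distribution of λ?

Total count: 23 + 16 + 43 + 26 + 30 = 138.
Total exposure: 5 + 5 + 6 + 7 + 6 = 29 weeks.
Gamma(α, β) with Poisson data over total exposure Σt gives posterior Gamma(α+Σx, β+Σt) = Gamma(147, 47).

47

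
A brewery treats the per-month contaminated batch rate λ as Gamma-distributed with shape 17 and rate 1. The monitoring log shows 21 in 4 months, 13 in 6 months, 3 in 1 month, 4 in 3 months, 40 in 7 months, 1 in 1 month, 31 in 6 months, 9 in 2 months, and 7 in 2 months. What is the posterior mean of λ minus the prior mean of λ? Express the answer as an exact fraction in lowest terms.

Total count: 21 + 13 + 3 + 4 + 40 + 1 + 31 + 9 + 7 = 129.
Total exposure: 4 + 6 + 1 + 3 + 7 + 1 + 6 + 2 + 2 = 32 months.
Conjugate update: add total count to the shape and total exposure to the rate, giving Gamma(146, 33).
Posterior mean = 146/33 = 146/33; prior mean = 17/1 = 17. Difference = 146/33 − 17 = -415/33.

-415/33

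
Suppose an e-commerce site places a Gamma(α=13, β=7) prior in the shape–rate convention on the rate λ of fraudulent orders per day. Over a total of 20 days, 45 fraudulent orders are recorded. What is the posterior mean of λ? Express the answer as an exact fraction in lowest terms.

58/27

Total count 45 over total exposure 20 days.
Gamma(α, β) with Poisson data over total exposure Σt gives posterior Gamma(α+Σx, β+Σt) = Gamma(58, 27).
Posterior mean = α'/β' = 58/27.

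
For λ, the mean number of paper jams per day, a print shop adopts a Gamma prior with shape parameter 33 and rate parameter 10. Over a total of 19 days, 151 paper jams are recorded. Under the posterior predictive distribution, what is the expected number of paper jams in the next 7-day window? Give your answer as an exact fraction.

1288/29

Total count 151 over total exposure 19 days.
Posterior: α' = 33 + 151 = 184, β' = 10 + 19 = 29.
Predictive mean over a 7-day window = T·E[λ|data] = 7·184/29 = 1288/29.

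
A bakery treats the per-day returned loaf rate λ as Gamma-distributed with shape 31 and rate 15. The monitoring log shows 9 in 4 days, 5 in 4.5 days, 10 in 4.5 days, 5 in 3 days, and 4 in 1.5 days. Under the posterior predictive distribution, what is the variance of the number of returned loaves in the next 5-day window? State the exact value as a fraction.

Total count: 9 + 5 + 10 + 5 + 4 = 33.
Total exposure: 4 + 4.5 + 4.5 + 3 + 1.5 = 17.5 days.
Gamma(α, β) with Poisson data over total exposure Σt gives posterior Gamma(α+Σx, β+Σt) = Gamma(64, 65/2).
The posterior predictive for a window of length T is Negative Binomial with variance T·α'·(β'+T)/β'² = 5·64·(75/2)/(4225/4) = 1920/169.

1920/169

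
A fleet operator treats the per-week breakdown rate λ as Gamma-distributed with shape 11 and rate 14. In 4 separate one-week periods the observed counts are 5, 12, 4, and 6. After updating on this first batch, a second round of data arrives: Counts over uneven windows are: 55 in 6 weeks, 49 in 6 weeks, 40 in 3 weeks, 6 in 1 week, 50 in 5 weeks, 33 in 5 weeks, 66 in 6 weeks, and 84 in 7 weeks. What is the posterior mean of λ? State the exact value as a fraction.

421/57

Total count: 5 + 12 + 4 + 6 = 27.
Total exposure: 4 weeks.
After the first batch: Gamma(11 + 27, 14 + 4) = Gamma(38, 18).
Total count: 55 + 49 + 40 + 6 + 50 + 33 + 66 + 84 = 383.
Total exposure: 6 + 6 + 3 + 1 + 5 + 5 + 6 + 7 = 39 weeks.
After the second batch: Gamma(38 + 383, 18 + 39) = Gamma(421, 57).
Posterior mean = α'/β' = 421/57.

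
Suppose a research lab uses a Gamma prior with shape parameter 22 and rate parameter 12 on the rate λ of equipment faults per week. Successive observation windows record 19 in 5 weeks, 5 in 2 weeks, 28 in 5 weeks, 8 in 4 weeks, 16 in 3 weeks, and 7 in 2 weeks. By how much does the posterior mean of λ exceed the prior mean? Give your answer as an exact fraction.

Total count: 19 + 5 + 28 + 8 + 16 + 7 = 83.
Total exposure: 5 + 2 + 5 + 4 + 3 + 2 = 21 weeks.
Gamma(α, β) with Poisson data over total exposure Σt gives posterior Gamma(α+Σx, β+Σt) = Gamma(105, 33).
Posterior mean = 105/33 = 35/11; prior mean = 22/12 = 11/6. Difference = 35/11 − 11/6 = 89/66.

89/66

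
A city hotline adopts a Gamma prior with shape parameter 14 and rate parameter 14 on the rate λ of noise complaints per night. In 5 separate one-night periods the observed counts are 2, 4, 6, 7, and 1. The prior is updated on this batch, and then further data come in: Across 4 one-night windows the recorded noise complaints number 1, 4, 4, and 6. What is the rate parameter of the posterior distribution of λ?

Total count: 2 + 4 + 6 + 7 + 1 = 20.
Total exposure: 5 nights.
After the first batch: Gamma(14 + 20, 14 + 5) = Gamma(34, 19).
Total count: 1 + 4 + 4 + 6 = 15.
Total exposure: 4 nights.
After the second batch: Gamma(34 + 15, 19 + 4) = Gamma(49, 23).

23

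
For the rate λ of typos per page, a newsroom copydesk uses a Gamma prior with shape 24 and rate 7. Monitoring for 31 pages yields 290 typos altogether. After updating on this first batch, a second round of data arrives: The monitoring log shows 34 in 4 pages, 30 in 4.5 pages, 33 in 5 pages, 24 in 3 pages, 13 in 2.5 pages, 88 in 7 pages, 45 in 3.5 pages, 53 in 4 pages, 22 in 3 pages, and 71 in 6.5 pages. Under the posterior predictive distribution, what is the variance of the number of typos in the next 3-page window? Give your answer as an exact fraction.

Total count 290 over total exposure 31 pages.
After the first batch: Gamma(24 + 290, 7 + 31) = Gamma(314, 38).
Total count: 34 + 30 + 33 + 24 + 13 + 88 + 45 + 53 + 22 + 71 = 413.
Total exposure: 4 + 4.5 + 5 + 3 + 2.5 + 7 + 3.5 + 4 + 3 + 6.5 = 43 pages.
After the second batch: Gamma(314 + 413, 38 + 43) = Gamma(727, 81).
The posterior predictive for a window of length T is Negative Binomial with variance T·α'·(β'+T)/β'² = 3·727·84/6561 = 20356/729.

20356/729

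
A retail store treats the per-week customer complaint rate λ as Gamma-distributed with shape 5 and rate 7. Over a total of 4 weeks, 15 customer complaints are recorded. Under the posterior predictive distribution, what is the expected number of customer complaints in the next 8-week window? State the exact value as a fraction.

Total count 15 over total exposure 4 weeks.
Conjugate update: add total count to the shape and total exposure to the rate, giving Gamma(20, 11).
Predictive mean over an 8-week window = T·E[λ|data] = 8·20/11 = 160/11.

160/11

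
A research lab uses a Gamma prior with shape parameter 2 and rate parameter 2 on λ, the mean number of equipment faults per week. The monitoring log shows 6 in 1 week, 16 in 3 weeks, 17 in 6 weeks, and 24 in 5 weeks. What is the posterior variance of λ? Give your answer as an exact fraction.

65/289

Total count: 6 + 16 + 17 + 24 = 63.
Total exposure: 1 + 3 + 6 + 5 = 15 weeks.
The Gamma prior is conjugate for the Poisson rate, so λ | data ~ Gamma(2+63, 2+15) = Gamma(65, 17).
Posterior variance = α'/β'² = 65/289.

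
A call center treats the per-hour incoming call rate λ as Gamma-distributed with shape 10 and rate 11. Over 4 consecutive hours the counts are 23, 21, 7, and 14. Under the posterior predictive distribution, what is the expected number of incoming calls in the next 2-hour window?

Total count: 23 + 21 + 7 + 14 = 65.
Total exposure: 4 hours.
The Gamma prior is conjugate for the Poisson rate, so λ | data ~ Gamma(10+65, 11+4) = Gamma(75, 15).
Predictive mean over a 2-hour window = T·E[λ|data] = 2·75/15 = 10.

10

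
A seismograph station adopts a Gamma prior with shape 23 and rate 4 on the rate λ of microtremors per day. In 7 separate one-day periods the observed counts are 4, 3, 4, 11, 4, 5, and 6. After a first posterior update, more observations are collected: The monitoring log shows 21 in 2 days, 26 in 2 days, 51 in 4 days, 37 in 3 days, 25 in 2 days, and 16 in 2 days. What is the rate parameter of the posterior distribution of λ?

Total count: 4 + 3 + 4 + 11 + 4 + 5 + 6 = 37.
Total exposure: 7 days.
After the first batch: Gamma(23 + 37, 4 + 7) = Gamma(60, 11).
Total count: 21 + 26 + 51 + 37 + 25 + 16 = 176.
Total exposure: 2 + 2 + 4 + 3 + 2 + 2 = 15 days.
After the second batch: Gamma(60 + 176, 11 + 15) = Gamma(236, 26).

26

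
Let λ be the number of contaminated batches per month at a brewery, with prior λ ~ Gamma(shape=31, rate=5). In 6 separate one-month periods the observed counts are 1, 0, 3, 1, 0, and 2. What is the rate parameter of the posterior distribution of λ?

Total count: 1 + 0 + 3 + 1 + 0 + 2 = 7.
Total exposure: 6 months.
Posterior: α' = 31 + 7 = 38, β' = 5 + 6 = 11.

11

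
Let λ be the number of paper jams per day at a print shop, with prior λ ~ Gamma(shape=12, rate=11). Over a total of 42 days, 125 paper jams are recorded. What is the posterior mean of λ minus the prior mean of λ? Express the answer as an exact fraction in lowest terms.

871/583

Total count 125 over total exposure 42 days.
Gamma(α, β) with Poisson data over total exposure Σt gives posterior Gamma(α+Σx, β+Σt) = Gamma(137, 53).
Posterior mean = 137/53 = 137/53; prior mean = 12/11 = 12/11. Difference = 137/53 − 12/11 = 871/583.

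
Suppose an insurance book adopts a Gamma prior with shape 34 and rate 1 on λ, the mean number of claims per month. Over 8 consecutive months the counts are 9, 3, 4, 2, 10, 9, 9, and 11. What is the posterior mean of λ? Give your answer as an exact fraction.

Total count: 9 + 3 + 4 + 2 + 10 + 9 + 9 + 11 = 57.
Total exposure: 8 months.
Gamma(α, β) with Poisson data over total exposure Σt gives posterior Gamma(α+Σx, β+Σt) = Gamma(91, 9).
Posterior mean = α'/β' = 91/9.

91/9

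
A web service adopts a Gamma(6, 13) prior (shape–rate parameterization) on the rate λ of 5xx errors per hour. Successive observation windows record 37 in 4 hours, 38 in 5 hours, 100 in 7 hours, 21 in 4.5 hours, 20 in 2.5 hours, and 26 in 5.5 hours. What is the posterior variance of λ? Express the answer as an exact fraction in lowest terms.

992/6889

Total count: 37 + 38 + 100 + 21 + 20 + 26 = 242.
Total exposure: 4 + 5 + 7 + 4.5 + 2.5 + 5.5 = 28.5 hours.
Posterior: α' = 6 + 242 = 248, β' = 13 + 28.5 = 83/2.
Posterior variance = α'/β'² = 248/(6889/4) = 992/6889.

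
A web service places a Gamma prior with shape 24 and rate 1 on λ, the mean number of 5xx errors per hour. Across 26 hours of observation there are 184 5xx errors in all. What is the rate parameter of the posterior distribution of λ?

27

Total count 184 over total exposure 26 hours.
The Gamma prior is conjugate for the Poisson rate, so λ | data ~ Gamma(24+184, 1+26) = Gamma(208, 27).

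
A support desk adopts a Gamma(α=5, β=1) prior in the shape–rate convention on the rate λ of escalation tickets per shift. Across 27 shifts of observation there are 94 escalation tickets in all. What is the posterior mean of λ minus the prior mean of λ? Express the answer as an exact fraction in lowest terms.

Total count 94 over total exposure 27 shifts.
Conjugate update: add total count to the shape and total exposure to the rate, giving Gamma(99, 28).
Posterior mean = 99/28 = 99/28; prior mean = 5/1 = 5. Difference = 99/28 − 5 = -41/28.

-41/28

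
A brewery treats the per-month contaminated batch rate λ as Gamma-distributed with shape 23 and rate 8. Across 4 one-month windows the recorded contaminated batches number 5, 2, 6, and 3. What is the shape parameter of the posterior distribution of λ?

Total count: 5 + 2 + 6 + 3 = 16.
Total exposure: 4 months.
Conjugate update: add total count to the shape and total exposure to the rate, giving Gamma(39, 12).

39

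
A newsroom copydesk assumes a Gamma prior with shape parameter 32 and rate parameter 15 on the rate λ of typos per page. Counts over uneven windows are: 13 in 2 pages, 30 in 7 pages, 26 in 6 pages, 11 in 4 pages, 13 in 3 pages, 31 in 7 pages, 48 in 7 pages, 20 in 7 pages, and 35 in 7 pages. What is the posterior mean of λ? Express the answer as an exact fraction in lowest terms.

Total count: 13 + 30 + 26 + 11 + 13 + 31 + 48 + 20 + 35 = 227.
Total exposure: 2 + 7 + 6 + 4 + 3 + 7 + 7 + 7 + 7 = 50 pages.
The Gamma prior is conjugate for the Poisson rate, so λ | data ~ Gamma(32+227, 15+50) = Gamma(259, 65).
Posterior mean = α'/β' = 259/65.

259/65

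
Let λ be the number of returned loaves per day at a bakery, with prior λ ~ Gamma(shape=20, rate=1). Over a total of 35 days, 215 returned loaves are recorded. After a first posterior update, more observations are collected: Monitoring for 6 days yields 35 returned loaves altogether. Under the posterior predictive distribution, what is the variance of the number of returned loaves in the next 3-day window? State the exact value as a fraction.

Total count 215 over total exposure 35 days.
After the first batch: Gamma(20 + 215, 1 + 35) = Gamma(235, 36).
Total count 35 over total exposure 6 days.
After the second batch: Gamma(235 + 35, 36 + 6) = Gamma(270, 42).
The posterior predictive for a window of length T is Negative Binomial with variance T·α'·(β'+T)/β'² = 3·270·45/1764 = 2025/98.

2025/98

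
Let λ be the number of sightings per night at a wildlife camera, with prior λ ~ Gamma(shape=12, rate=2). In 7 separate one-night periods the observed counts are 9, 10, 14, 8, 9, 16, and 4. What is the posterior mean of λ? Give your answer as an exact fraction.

Total count: 9 + 10 + 14 + 8 + 9 + 16 + 4 = 70.
Total exposure: 7 nights.
The Gamma prior is conjugate for the Poisson rate, so λ | data ~ Gamma(12+70, 2+7) = Gamma(82, 9).
Posterior mean = α'/β' = 82/9.

82/9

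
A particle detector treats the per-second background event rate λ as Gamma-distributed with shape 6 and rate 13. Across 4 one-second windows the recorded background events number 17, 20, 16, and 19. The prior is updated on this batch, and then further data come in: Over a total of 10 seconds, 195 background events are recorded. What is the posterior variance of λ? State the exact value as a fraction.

91/243

Total count: 17 + 20 + 16 + 19 = 72.
Total exposure: 4 seconds.
After the first batch: Gamma(6 + 72, 13 + 4) = Gamma(78, 17).
Total count 195 over total exposure 10 seconds.
After the second batch: Gamma(78 + 195, 17 + 10) = Gamma(273, 27).
Posterior variance = α'/β'² = 273/729 = 91/243.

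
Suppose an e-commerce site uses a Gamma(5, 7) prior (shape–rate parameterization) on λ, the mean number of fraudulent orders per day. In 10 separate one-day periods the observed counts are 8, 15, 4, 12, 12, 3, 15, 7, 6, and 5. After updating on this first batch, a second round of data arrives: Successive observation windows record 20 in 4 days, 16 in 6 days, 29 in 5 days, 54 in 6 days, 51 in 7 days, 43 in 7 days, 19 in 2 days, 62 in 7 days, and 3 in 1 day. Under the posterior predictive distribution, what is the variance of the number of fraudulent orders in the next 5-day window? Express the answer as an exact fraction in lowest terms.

130315/3844

Total count: 8 + 15 + 4 + 12 + 12 + 3 + 15 + 7 + 6 + 5 = 87.
Total exposure: 10 days.
After the first batch: Gamma(5 + 87, 7 + 10) = Gamma(92, 17).
Total count: 20 + 16 + 29 + 54 + 51 + 43 + 19 + 62 + 3 = 297.
Total exposure: 4 + 6 + 5 + 6 + 7 + 7 + 2 + 7 + 1 = 45 days.
After the second batch: Gamma(92 + 297, 17 + 45) = Gamma(389, 62).
The posterior predictive for a window of length T is Negative Binomial with variance T·α'·(β'+T)/β'² = 5·389·67/3844 = 130315/3844.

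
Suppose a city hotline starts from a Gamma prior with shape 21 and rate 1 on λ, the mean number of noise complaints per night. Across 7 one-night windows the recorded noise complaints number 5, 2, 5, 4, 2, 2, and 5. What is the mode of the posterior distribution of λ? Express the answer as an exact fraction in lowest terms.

45/8

Total count: 5 + 2 + 5 + 4 + 2 + 2 + 5 = 25.
Total exposure: 7 nights.
By Gamma–Poisson conjugacy, the posterior is Gamma(α + Σx, β + Σt) = Gamma(21 + 25, 1 + 7) = Gamma(46, 8).
Posterior mode = (α'−1)/β' = 45/8.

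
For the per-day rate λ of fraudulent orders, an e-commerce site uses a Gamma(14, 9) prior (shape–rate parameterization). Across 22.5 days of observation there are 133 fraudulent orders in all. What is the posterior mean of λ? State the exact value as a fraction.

Total count 133 over total exposure 22.5 days.
The Gamma prior is conjugate for the Poisson rate, so λ | data ~ Gamma(14+133, 9+22.5) = Gamma(147, 63/2).
Posterior mean = α'/β' = 147/(63/2) = 14/3.

14/3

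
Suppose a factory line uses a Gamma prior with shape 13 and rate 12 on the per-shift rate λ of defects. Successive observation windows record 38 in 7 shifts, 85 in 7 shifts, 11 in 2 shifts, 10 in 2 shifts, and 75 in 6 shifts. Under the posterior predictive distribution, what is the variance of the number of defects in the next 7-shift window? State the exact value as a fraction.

Total count: 38 + 85 + 11 + 10 + 75 = 219.
Total exposure: 7 + 7 + 2 + 2 + 6 = 24 shifts.
Posterior: α' = 13 + 219 = 232, β' = 12 + 24 = 36.
The posterior predictive for a window of length T is Negative Binomial with variance T·α'·(β'+T)/β'² = 7·232·43/1296 = 8729/162.

8729/162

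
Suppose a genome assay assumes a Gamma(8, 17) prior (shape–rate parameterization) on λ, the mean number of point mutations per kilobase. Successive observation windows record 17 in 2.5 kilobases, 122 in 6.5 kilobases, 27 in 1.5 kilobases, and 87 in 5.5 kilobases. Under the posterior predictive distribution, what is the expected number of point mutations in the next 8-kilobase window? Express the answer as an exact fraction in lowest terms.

696/11

Total count: 17 + 122 + 27 + 87 = 253.
Total exposure: 2.5 + 6.5 + 1.5 + 5.5 = 16 kilobases.
The Gamma prior is conjugate for the Poisson rate, so λ | data ~ Gamma(8+253, 17+16) = Gamma(261, 33).
Predictive mean over an 8-kilobase window = T·E[λ|data] = 8·261/33 = 696/11.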